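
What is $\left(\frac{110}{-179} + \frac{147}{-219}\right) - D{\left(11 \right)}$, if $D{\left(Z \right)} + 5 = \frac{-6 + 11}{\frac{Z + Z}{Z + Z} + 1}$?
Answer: $\frac{31733}{26134} \approx 1.2142$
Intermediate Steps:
$D{\left(Z \right)} = - \frac{5}{2}$ ($D{\left(Z \right)} = -5 + \frac{-6 + 11}{\frac{Z + Z}{Z + Z} + 1} = -5 + \frac{5}{\frac{2 Z}{2 Z} + 1} = -5 + \frac{5}{2 Z \frac{1}{2 Z} + 1} = -5 + \frac{5}{1 + 1} = -5 + \frac{5}{2} = - \frac{5}{2}$)
$\left(\frac{110}{-179} + \frac{147}{-219}\right) - D{\left(11 \right)} = \left(\frac{110}{-179} + \frac{147}{-219}\right) - - \frac{5}{2} = \left(110 \left(- \frac{1}{179}\right) + 147 \left(- \frac{1}{219}\right)\right) + \frac{5}{2} = \left(- \frac{110}{179} - \frac{49}{73}\right) + \frac{5}{2} = - \frac{16801}{13067} + \frac{5}{2} = \frac{31733}{26134}$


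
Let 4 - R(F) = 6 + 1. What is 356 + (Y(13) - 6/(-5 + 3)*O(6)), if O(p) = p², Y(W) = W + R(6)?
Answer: 474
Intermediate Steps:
R(F) = -3 (R(F) = 4 - (6 + 1) = 4 - 1*7 = 4 - 7 = -3)
Y(W) = -3 + W (Y(W) = W - 3 = -3 + W)
356 + (Y(13) - 6/(-5 + 3)*O(6)) = 356 + ((-3 + 13) - 6/(-5 + 3)*6²) = 356 + (10 - 6/(-2)*36) = 356 + (10 - 6*(-½)*36) = 356 + (10 - (-3)*36) = 356 + (10 - 1*(-108)) = 356 + (10 + 108) = 356 + 118 = 474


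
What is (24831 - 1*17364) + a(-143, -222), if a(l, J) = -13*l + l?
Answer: 9183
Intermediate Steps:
a(l, J) = -12*l
(24831 - 1*17364) + a(-143, -222) = (24831 - 1*17364) - 12*(-143) = (24831 - 17364) + 1716 = 7467 + 1716 = 9183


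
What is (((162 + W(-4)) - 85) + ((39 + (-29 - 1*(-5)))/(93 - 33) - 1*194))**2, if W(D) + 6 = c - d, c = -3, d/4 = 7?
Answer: 378225/16 ≈ 23639.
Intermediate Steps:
d = 28 (d = 4*7 = 28)
W(D) = -37 (W(D) = -6 + (-3 - 1*28) = -6 + (-3 - 28) = -6 - 31 = -37)
(((162 + W(-4)) - 85) + ((39 + (-29 - 1*(-5)))/(93 - 33) - 1*194))**2 = (((162 - 37) - 85) + ((39 + (-29 - 1*(-5)))/(93 - 33) - 1*194))**2 = ((125 - 85) + ((39 + (-29 + 5))/60 - 194))**2 = (40 + ((39 - 24)*(1/60) - 194))**2 = (40 + (15*(1/60) - 194))**2 = (40 + (1/4 - 194))**2 = (40 - 775/4)**2 = (-615/4)**2 = 378225/16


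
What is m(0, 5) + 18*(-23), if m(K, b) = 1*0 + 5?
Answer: -409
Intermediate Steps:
m(K, b) = 5 (m(K, b) = 0 + 5 = 5)
m(0, 5) + 18*(-23) = 5 + 18*(-23) = 5 - 414 = -409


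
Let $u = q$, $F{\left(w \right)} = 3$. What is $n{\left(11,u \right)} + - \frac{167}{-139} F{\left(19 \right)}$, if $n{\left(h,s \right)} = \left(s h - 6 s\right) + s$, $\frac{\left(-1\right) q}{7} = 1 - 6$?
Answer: $\frac{29691}{139} \approx 213.6$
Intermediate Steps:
$q = 35$ ($q = - 7 \left(1 - 6\right) = \left(-7\right) \left(-5\right) = 35$)
$u = 35$
$n{\left(h,s \right)} = - 5 s + h s$ ($n{\left(h,s \right)} = \left(h s - 6 s\right) + s = \left(- 6 s + h s\right) + s = - 5 s + h s$)
$n{\left(11,u \right)} + - \frac{167}{-139} F{\left(19 \right)} = 35 \left(-5 + 11\right) + - \frac{167}{-139} \cdot 3 = 35 \cdot 6 + \left(-167\right) \left(- \frac{1}{139}\right) 3 = 210 + \frac{167}{139} \cdot 3 = 210 + \frac{501}{139} = \frac{29691}{139}$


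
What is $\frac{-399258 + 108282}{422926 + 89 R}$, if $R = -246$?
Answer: $- \frac{36372}{50129} \approx -0.72557$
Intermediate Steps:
$\frac{-399258 + 108282}{422926 + 89 R} = \frac{-399258 + 108282}{422926 + 89 \left(-246\right)} = - \frac{290976}{422926 - 21894} = - \frac{290976}{401032} = \left(-290976\right) \frac{1}{401032} = - \frac{36372}{50129}$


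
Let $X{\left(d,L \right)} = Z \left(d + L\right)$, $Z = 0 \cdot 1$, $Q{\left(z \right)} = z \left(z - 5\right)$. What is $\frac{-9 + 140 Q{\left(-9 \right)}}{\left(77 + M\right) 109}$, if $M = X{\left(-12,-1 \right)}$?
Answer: $\frac{17631}{8393} \approx 2.1007$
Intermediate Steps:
$Q{\left(z \right)} = z \left(-5 + z\right)$
$Z = 0$
$X{\left(d,L \right)} = 0$ ($X{\left(d,L \right)} = 0 \left(d + L\right) = 0 \left(L + d\right) = 0$)
$M = 0$
$\frac{-9 + 140 Q{\left(-9 \right)}}{\left(77 + M\right) 109} = \frac{-9 + 140 \left(- 9 \left(-5 - 9\right)\right)}{\left(77 + 0\right) 109} = \frac{-9 + 140 \left(\left(-9\right) \left(-14\right)\right)}{77 \cdot 109} = \frac{-9 + 140 \cdot 126}{8393} = \left(-9 + 17640\right) \frac{1}{8393} = 17631 \cdot \frac{1}{8393} = \frac{17631}{8393}$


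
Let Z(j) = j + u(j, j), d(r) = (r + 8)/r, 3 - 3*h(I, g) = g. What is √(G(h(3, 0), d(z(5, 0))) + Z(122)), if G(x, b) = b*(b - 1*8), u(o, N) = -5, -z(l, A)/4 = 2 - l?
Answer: √958/3 ≈ 10.317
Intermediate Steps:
z(l, A) = -8 + 4*l (z(l, A) = -4*(2 - l) = -8 + 4*l)
h(I, g) = 1 - g/3
d(r) = (8 + r)/r
G(x, b) = b*(-8 + b) (G(x, b) = b*(b - 8) = b*(-8 + b))
Z(j) = -5 + j (Z(j) = j - 5 = -5 + j)
√(G(h(3, 0), d(z(5, 0))) + Z(122)) = √(((8 + (-8 + 4*5))/(-8 + 4*5))*(-8 + (8 + (-8 + 4*5))/(-8 + 4*5)) + (-5 + 122)) = √(((8 + (-8 + 20))/(-8 + 20))*(-8 + (8 + (-8 + 20))/(-8 + 20)) + 117) = √(((8 + 12)/12)*(-8 + (8 + 12)/12) + 117) = √(((1/12)*20)*(-8 + (1/12)*20) + 117) = √(5*(-8 + 5/3)/3 + 117) = √((5/3)*(-19/3) + 117) = √(-95/9 + 117) = √(958/9) = √958/3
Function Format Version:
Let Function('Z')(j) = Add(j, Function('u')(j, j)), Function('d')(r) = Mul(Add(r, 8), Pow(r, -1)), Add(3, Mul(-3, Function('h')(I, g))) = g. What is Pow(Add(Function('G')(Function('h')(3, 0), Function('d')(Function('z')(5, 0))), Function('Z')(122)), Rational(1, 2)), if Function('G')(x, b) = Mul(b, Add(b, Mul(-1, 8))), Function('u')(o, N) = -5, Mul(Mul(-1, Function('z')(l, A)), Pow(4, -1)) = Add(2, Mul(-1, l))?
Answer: Mul(Rational(1, 3), Pow(958, Rational(1, 2))) ≈ 10.317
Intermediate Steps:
Function('z')(l, A) = Add(-8, Mul(4, l)) (Function('z')(l, A) = Mul(-4, Add(2, Mul(-1, l))) = Add(-8, Mul(4, l)))
Function('h')(I, g) = Add(1, Mul(Rational(-1, 3), g))
Function('d')(r) = Mul(Pow(r, -1), Add(8, r)) (Function('d')(r) = Mul(Add(8, r), Pow(r, -1)) = Mul(Pow(r, -1), Add(8, r)))
Function('G')(x, b) = Mul(b, Add(-8, b)) (Function('G')(x, b) = Mul(b, Add(b, -8)) = Mul(b, Add(-8, b)))
Function('Z')(j) = Add(-5, j) (Function('Z')(j) = Add(j, -5) = Add(-5, j))
Pow(Add(Function('G')(Function('h')(3, 0), Function('d')(Function('z')(5, 0))), Function('Z')(122)), Rational(1, 2)) = Pow(Add(Mul(Mul(Pow(Add(-8, Mul(4, 5)), -1), Add(8, Add(-8, Mul(4, 5)))), Add(-8, Mul(Pow(Add(-8, Mul(4, 5)), -1), Add(8, Add(-8, Mul(4, 5)))))), Add(-5, 122)), Rational(1, 2)) = Pow(Add(Mul(Mul(Pow(Add(-8, 20), -1), Add(8, Add(-8, 20))), Add(-8, Mul(Pow(Add(-8, 20), -1), Add(8, Add(-8, 20))))), 117), Rational(1, 2)) = Pow(Add(Mul(Mul(Pow(12, -1), Add(8, 12)), Add(-8, Mul(Pow(12, -1), Add(8, 12)))), 117), Rational(1, 2)) = Pow(Add(Mul(Mul(Rational(1, 12), 20), Add(-8, Mul(Rational(1, 12), 20))), 117), Rational(1, 2)) = Pow(Add(Mul(Rational(5, 3), Add(-8, Rational(5, 3))), 117), Rational(1, 2)) = Pow(Add(Mul(Rational(5, 3), Rational(-19, 3)), 117), Rational(1, 2)) = Pow(Add(Rational(-95, 9), 117), Rational(1, 2)) = Pow(Rational(958, 9), Rational(1, 2)) = Mul(Rational(1, 3), Pow(958, Rational(1, 2)))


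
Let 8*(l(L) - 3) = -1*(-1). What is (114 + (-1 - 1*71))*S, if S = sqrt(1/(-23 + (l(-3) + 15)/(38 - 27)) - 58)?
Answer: 42*I*sqrt(204942530)/1879 ≈ 319.99*I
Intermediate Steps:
l(L) = 25/8 (l(L) = 3 + (-1*(-1))/8 = 3 + (1/8)*1 = 3 + 1/8 = 25/8)
S = I*sqrt(204942530)/1879 (S = sqrt(1/(-23 + (25/8 + 15)/(38 - 27)) - 58) = sqrt(1/(-23 + (145/8)/11) - 58) = sqrt(1/(-23 + (145/8)*(1/11)) - 58) = sqrt(1/(-23 + 145/88) - 58) = sqrt(1/(-1879/88) - 58) = sqrt(-88/1879 - 58) = sqrt(-109070/1879) = I*sqrt(204942530)/1879 ≈ 7.6189*I)
(114 + (-1 - 1*71))*S = (114 + (-1 - 1*71))*(I*sqrt(204942530)/1879) = (114 + (-1 - 71))*(I*sqrt(204942530)/1879) = (114 - 72)*(I*sqrt(204942530)/1879) = 42*(I*sqrt(204942530)/1879) = 42*I*sqrt(204942530)/1879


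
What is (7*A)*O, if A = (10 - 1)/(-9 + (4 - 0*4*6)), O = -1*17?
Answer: 1071/5 ≈ 214.20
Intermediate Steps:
O = -17
A = -9/5 (A = 9/(-9 + (4 - 0*6)) = 9/(-9 + (4 - 1*0)) = 9/(-9 + (4 + 0)) = 9/(-9 + 4) = 9/(-5) = 9*(-⅕) = -9/5 ≈ -1.8000)
(7*A)*O = (7*(-9/5))*(-17) = -63/5*(-17) = 1071/5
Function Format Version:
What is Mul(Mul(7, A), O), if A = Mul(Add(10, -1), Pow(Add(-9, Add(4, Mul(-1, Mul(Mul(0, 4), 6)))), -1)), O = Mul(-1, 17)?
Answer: Rational(1071, 5) ≈ 214.20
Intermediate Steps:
O = -17
A = Rational(-9, 5) (A = Mul(9, Pow(Add(-9, Add(4, Mul(-1, Mul(0, 6)))), -1)) = Mul(9, Pow(Add(-9, Add(4, Mul(-1, 0))), -1)) = Mul(9, Pow(Add(-9, Add(4, 0)), -1)) = Mul(9, Pow(Add(-9, 4), -1)) = Mul(9, Pow(-5, -1)) = Mul(9, Rational(-1, 5)) = Rational(-9, 5) ≈ -1.8000)
Mul(Mul(7, A), O) = Mul(Mul(7, Rational(-9, 5)), -17) = Mul(Rational(-63, 5), -17) = Rational(1071, 5)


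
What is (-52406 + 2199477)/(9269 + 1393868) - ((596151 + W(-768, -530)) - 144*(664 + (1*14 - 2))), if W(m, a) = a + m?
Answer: -698071138662/1403137 ≈ -4.9751e+5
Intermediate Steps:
(-52406 + 2199477)/(9269 + 1393868) - ((596151 + W(-768, -530)) - 144*(664 + (1*14 - 2))) = (-52406 + 2199477)/(9269 + 1393868) - ((596151 + (-530 - 768)) - 144*(664 + (1*14 - 2))) = 2147071/1403137 - ((596151 - 1298) - 144*(664 + (14 - 2))) = 2147071*(1/1403137) - (594853 - 144*(664 + 12)) = 2147071/1403137 - (594853 - 144*676) = 2147071/1403137 - (594853 - 1*97344) = 2147071/1403137 - (594853 - 97344) = 2147071/1403137 - 1*497509 = 2147071/1403137 - 497509 = -698071138662/1403137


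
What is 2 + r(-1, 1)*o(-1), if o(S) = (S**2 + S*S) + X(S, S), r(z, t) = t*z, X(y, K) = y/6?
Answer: 1/6 ≈ 0.16667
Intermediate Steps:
X(y, K) = y/6 (X(y, K) = y*(1/6) = y/6)
o(S) = 2*S**2 + S/6 (o(S) = (S**2 + S*S) + S/6 = (S**2 + S**2) + S/6 = 2*S**2 + S/6)
2 + r(-1, 1)*o(-1) = 2 + (1*(-1))*((1/6)*(-1)*(1 + 12*(-1))) = 2 - (-1)*(1 - 12)/6 = 2 - (-1)*(-11)/6 = 2 - 1*11/6 = 2 - 11/6 = 1/6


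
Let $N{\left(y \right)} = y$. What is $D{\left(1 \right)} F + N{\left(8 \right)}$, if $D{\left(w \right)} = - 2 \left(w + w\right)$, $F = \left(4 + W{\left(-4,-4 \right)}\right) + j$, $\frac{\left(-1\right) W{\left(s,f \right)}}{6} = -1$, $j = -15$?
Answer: $28$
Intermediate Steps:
$W{\left(s,f \right)} = 6$ ($W{\left(s,f \right)} = \left(-6\right) \left(-1\right) = 6$)
$F = -5$ ($F = \left(4 + 6\right) - 15 = 10 - 15 = -5$)
$D{\left(w \right)} = - 4 w$ ($D{\left(w \right)} = - 2 \cdot 2 w = - 4 w$)
$D{\left(1 \right)} F + N{\left(8 \right)} = \left(-4\right) 1 \left(-5\right) + 8 = \left(-4\right) \left(-5\right) + 8 = 20 + 8 = 28$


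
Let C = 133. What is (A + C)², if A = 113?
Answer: 60516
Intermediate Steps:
(A + C)² = (113 + 133)² = 246² = 60516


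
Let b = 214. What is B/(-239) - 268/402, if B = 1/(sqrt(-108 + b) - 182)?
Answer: -876781/1315217 + sqrt(106)/7891302 ≈ -0.66664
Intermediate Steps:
B = 1/(-182 + sqrt(106)) (B = 1/(sqrt(-108 + 214) - 182) = 1/(sqrt(106) - 182) = 1/(-182 + sqrt(106)) ≈ -0.0058240)
B/(-239) - 268/402 = (-91/16509 - sqrt(106)/33018)/(-239) - 268/402 = (-91/16509 - sqrt(106)/33018)*(-1/239) - 268*1/402 = (91/3945651 + sqrt(106)/7891302) - 2/3 = -876781/1315217 + sqrt(106)/7891302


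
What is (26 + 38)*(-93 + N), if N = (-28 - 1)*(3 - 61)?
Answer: 101696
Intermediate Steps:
N = 1682 (N = -29*(-58) = 1682)
(26 + 38)*(-93 + N) = (26 + 38)*(-93 + 1682) = 64*1589 = 101696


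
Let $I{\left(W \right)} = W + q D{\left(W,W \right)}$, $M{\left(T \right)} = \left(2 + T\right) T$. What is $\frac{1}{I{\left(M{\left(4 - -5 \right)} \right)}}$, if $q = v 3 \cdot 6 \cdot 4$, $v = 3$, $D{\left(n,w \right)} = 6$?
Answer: $\frac{1}{1395} \approx 0.00071685$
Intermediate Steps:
$M{\left(T \right)} = T \left(2 + T\right)$
$q = 216$ ($q = 3 \cdot 3 \cdot 6 \cdot 4 = 3 \cdot 18 \cdot 4 = 54 \cdot 4 = 216$)
$I{\left(W \right)} = 1296 + W$ ($I{\left(W \right)} = W + 216 \cdot 6 = W + 1296 = 1296 + W$)
$\frac{1}{I{\left(M{\left(4 - -5 \right)} \right)}} = \frac{1}{1296 + \left(4 - -5\right) \left(2 + \left(4 - -5\right)\right)} = \frac{1}{1296 + \left(4 + 5\right) \left(2 + \left(4 + 5\right)\right)} = \frac{1}{1296 + 9 \left(2 + 9\right)} = \frac{1}{1296 + 9 \cdot 11} = \frac{1}{1296 + 99} = \frac{1}{1395}$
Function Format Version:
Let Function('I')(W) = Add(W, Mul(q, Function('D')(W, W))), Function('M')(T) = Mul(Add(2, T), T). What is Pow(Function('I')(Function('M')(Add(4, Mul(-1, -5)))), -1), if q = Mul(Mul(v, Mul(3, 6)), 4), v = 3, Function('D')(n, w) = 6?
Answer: Rational(1, 1395) ≈ 0.00071685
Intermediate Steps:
Function('M')(T) = Mul(T, Add(2, T))
q = 216 (q = Mul(Mul(3, Mul(3, 6)), 4) = Mul(Mul(3, 18), 4) = Mul(54, 4) = 216)
Function('I')(W) = Add(1296, W) (Function('I')(W) = Add(W, Mul(216, 6)) = Add(W, 1296) = Add(1296, W))
Pow(Function('I')(Function('M')(Add(4, Mul(-1, -5)))), -1) = Pow(Add(1296, Mul(Add(4, Mul(-1, -5)), Add(2, Add(4, Mul(-1, -5))))), -1) = Pow(Add(1296, Mul(Add(4, 5), Add(2, Add(4, 5)))), -1) = Pow(Add(1296, Mul(9, Add(2, 9))), -1) = Pow(Add(1296, Mul(9, 11)), -1) = Pow(Add(1296, 99), -1) = Pow(1395, -1) = Rational(1, 1395)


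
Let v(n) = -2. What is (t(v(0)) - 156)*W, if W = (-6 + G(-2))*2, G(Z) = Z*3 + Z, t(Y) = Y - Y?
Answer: 4368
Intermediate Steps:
t(Y) = 0
G(Z) = 4*Z (G(Z) = 3*Z + Z = 4*Z)
W = -28 (W = (-6 + 4*(-2))*2 = (-6 - 8)*2 = -14*2 = -28)
(t(v(0)) - 156)*W = (0 - 156)*(-28) = -156*(-28) = 4368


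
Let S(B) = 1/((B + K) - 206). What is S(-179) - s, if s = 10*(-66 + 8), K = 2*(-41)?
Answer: 270859/467 ≈ 580.00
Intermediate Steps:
K = -82
s = -580 (s = 10*(-58) = -580)
S(B) = 1/(-288 + B) (S(B) = 1/((B - 82) - 206) = 1/((-82 + B) - 206) = 1/(-288 + B))
S(-179) - s = 1/(-288 - 179) - 1*(-580) = 1/(-467) + 580 = -1/467 + 580 = 270859/467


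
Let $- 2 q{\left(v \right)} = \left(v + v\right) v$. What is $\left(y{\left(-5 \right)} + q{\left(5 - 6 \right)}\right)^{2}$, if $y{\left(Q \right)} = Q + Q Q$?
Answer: $361$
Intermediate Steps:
$q{\left(v \right)} = - v^{2}$ ($q{\left(v \right)} = - \frac{\left(v + v\right) v}{2} = - \frac{2 v v}{2} = - \frac{2 v^{2}}{2} = - v^{2}$)
$y{\left(Q \right)} = Q + Q^{2}$
$\left(y{\left(-5 \right)} + q{\left(5 - 6 \right)}\right)^{2} = \left(- 5 \left(1 - 5\right) - \left(5 - 6\right)^{2}\right)^{2} = \left(\left(-5\right) \left(-4\right) - \left(5 - 6\right)^{2}\right)^{2} = \left(20 - \left(-1\right)^{2}\right)^{2} = \left(20 - 1\right)^{2} = 19^{2} = 361$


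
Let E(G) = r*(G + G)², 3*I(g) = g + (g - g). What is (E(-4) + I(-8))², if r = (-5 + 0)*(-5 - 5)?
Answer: 92006464/9 ≈ 1.0223e+7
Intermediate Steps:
I(g) = g/3 (I(g) = (g + (g - g))/3 = (g + 0)/3 = g/3)
r = 50 (r = -5*(-10) = 50)
E(G) = 200*G² (E(G) = 50*(G + G)² = 50*(2*G)² = 50*(4*G²) = 200*G²)
(E(-4) + I(-8))² = (200*(-4)² + (⅓)*(-8))² = (200*16 - 8/3)² = (3200 - 8/3)² = (9592/3)² = 92006464/9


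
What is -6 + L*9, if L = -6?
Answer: -60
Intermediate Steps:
-6 + L*9 = -6 - 6*9 = -6 - 54 = -60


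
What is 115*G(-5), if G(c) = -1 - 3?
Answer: -460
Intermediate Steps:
G(c) = -4
115*G(-5) = 115*(-4) = -460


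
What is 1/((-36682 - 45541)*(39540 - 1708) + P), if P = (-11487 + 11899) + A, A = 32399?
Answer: -1/3110627725 ≈ -3.2148e-10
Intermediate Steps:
P = 32811 (P = (-11487 + 11899) + 32399 = 412 + 32399 = 32811)
1/((-36682 - 45541)*(39540 - 1708) + P) = 1/((-36682 - 45541)*(39540 - 1708) + 32811) = 1/(-82223*37832 + 32811) = 1/(-3110660536 + 32811) = 1/(-3110627725) = -1/3110627725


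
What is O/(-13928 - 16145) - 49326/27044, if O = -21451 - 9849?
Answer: -318451799/406647106 ≈ -0.78312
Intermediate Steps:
O = -31300
O/(-13928 - 16145) - 49326/27044 = -31300/(-13928 - 16145) - 49326/27044 = -31300/(-30073) - 49326*1/27044 = -31300*(-1/30073) - 24663/13522 = 31300/30073 - 24663/13522 = -318451799/406647106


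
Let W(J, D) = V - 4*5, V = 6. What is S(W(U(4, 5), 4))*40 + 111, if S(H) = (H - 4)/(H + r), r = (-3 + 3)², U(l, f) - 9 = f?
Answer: 1137/7 ≈ 162.43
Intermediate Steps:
U(l, f) = 9 + f
r = 0 (r = 0² = 0)
W(J, D) = -14 (W(J, D) = 6 - 4*5 = 6 - 20 = -14)
S(H) = (-4 + H)/H (S(H) = (H - 4)/(H + 0) = (-4 + H)/H)
S(W(U(4, 5), 4))*40 + 111 = ((-4 - 14)/(-14))*40 + 111 = -1/14*(-18)*40 + 111 = (9/7)*40 + 111 = 360/7 + 111 = 1137/7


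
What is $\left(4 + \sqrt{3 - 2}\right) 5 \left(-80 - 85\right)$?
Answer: $-4125$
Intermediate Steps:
$\left(4 + \sqrt{3 - 2}\right) 5 \left(-80 - 85\right) = \left(4 + \sqrt{1}\right) 5 \left(-165\right) = \left(4 + 1\right) 5 \left(-165\right) = 5 \cdot 5 \left(-165\right) = 25 \left(-165\right) = -4125$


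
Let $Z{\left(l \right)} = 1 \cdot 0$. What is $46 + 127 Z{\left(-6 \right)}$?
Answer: $46$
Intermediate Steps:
$Z{\left(l \right)} = 0$
$46 + 127 Z{\left(-6 \right)} = 46 + 127 \cdot 0 = 46 + 0 = 46$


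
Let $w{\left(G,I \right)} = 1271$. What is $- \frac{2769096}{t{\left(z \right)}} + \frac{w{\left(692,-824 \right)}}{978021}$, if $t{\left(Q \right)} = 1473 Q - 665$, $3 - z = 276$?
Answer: $\frac{1354372995095}{196970495337} \approx 6.876$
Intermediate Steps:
$z = -273$ ($z = 3 - 276 = -273$)
$t{\left(Q \right)} = -665 + 1473 Q$
$- \frac{2769096}{t{\left(z \right)}} + \frac{w{\left(692,-824 \right)}}{978021} = - \frac{2769096}{-665 + 1473 \left(-273\right)} + \frac{1271}{978021} = - \frac{2769096}{-665 - 402129} + 1271 \cdot \frac{1}{978021} = - \frac{2769096}{-402794} + \frac{1271}{978021} = \left(-2769096\right) \left(- \frac{1}{402794}\right) + \frac{1271}{978021} = \frac{1384548}{201397} + \frac{1271}{978021} = \frac{1354372995095}{196970495337}$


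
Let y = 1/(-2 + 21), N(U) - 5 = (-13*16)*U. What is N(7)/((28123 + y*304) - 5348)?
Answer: -1451/22791 ≈ -0.063666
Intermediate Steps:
N(U) = 5 - 208*U (N(U) = 5 + (-13*16)*U = 5 - 208*U)
y = 1/19 ≈ 0.052632
N(7)/((28123 + y*304) - 5348) = (5 - 208*7)/((28123 + (1/19)*304) - 5348) = (5 - 1456)/((28123 + 16) - 5348) = -1451/(28139 - 5348) = -1451/22791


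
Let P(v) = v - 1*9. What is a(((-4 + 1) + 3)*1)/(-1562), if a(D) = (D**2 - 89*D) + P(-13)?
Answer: 1/71 ≈ 0.014085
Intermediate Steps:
P(v) = -9 + v (P(v) = v - 9 = -9 + v)
a(D) = -22 + D**2 - 89*D (a(D) = (D**2 - 89*D) + (-9 - 13) = (D**2 - 89*D) - 22 = -22 + D**2 - 89*D)
a(((-4 + 1) + 3)*1)/(-1562) = (-22 + (((-4 + 1) + 3)*1)**2 - 89*((-4 + 1) + 3))/(-1562) = (-22 + ((-3 + 3)*1)**2 - 89*(-3 + 3))*(-1/1562) = (-22 + (0*1)**2 - 0)*(-1/1562) = (-22 + 0**2 - 89*0)*(-1/1562) = (-22 + 0 + 0)*(-1/1562) = -22*(-1/1562) = 1/71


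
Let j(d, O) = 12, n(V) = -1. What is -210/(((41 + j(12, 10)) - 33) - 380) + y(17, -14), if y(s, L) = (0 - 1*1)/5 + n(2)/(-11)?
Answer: 313/660 ≈ 0.47424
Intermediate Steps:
y(s, L) = -6/55 (y(s, L) = (0 - 1*1)/5 - 1/(-11) = (0 - 1)*(1/5) - 1*(-1/11) = -1*1/5 + 1/11 = -1/5 + 1/11 = -6/55)
-210/(((41 + j(12, 10)) - 33) - 380) + y(17, -14) = -210/(((41 + 12) - 33) - 380) - 6/55 = -210/((53 - 33) - 380) - 6/55 = -210/(20 - 380) - 6/55 = -210/(-360) - 6/55 = -1/360*(-210) - 6/55 = 7/12 - 6/55 = 313/660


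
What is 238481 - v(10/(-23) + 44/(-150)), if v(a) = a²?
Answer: 709628448089/2975625 ≈ 2.3848e+5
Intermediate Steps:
238481 - v(10/(-23) + 44/(-150)) = 238481 - (10/(-23) + 44/(-150))² = 238481 - (10*(-1/23) + 44*(-1/150))² = 238481 - (-10/23 - 22/75)² = 238481 - (-1256/1725)² = 238481 - 1*1577536/2975625 = 238481 - 1577536/2975625 = 709628448089/2975625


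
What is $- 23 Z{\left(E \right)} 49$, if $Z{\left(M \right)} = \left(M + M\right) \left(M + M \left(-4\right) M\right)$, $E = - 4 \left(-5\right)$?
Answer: $71226400$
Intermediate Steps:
$E = 20$ ($E = \left(-1\right) \left(-20\right) = 20$)
$Z{\left(M \right)} = 2 M \left(M - 4 M^{2}\right)$ ($Z{\left(M \right)} = 2 M \left(M + - 4 M M\right) = 2 M \left(M - 4 M^{2}\right)$)
$- 23 Z{\left(E \right)} 49 = - 23 \cdot 20^{2} \left(2 - 160\right) 49 = - 23 \cdot 400 \left(2 - 160\right) 49 = - 23 \cdot 400 \left(-158\right) 49 = \left(-23\right) \left(-63200\right) 49 = 1453600 \cdot 49 = 71226400$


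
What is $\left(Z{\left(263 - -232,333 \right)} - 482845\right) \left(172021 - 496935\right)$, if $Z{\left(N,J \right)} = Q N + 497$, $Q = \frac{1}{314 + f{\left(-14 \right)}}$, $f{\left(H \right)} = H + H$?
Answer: $\frac{2037373724371}{13} \approx 1.5672 \cdot 10^{11}$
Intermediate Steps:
$f{\left(H \right)} = 2 H$
$Q = \frac{1}{286}$ ($Q = \frac{1}{314 + 2 \left(-14\right)} = \frac{1}{314 - 28} = \frac{1}{286} \approx 0.0034965$)
$Z{\left(N,J \right)} = 497 + \frac{N}{286}$ ($Z{\left(N,J \right)} = \frac{N}{286} + 497 = 497 + \frac{N}{286}$)
$\left(Z{\left(263 - -232,333 \right)} - 482845\right) \left(172021 - 496935\right) = \left(\left(497 + \frac{263 - -232}{286}\right) - 482845\right) \left(172021 - 496935\right) = \left(\left(497 + \frac{263 + 232}{286}\right) - 482845\right) \left(-324914\right) = \left(\left(497 + \frac{1}{286} \cdot 495\right) - 482845\right) \left(-324914\right) = \left(\left(497 + \frac{45}{26}\right) - 482845\right) \left(-324914\right) = \left(\frac{12967}{26} - 482845\right) \left(-324914\right) = \left(- \frac{12541003}{26}\right) \left(-324914\right) = \frac{2037373724371}{13}$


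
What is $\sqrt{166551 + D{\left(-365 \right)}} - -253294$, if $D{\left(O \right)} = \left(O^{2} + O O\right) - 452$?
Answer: $253294 + 3 \sqrt{48061} \approx 2.5395 \cdot 10^{5}$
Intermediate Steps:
$D{\left(O \right)} = -452 + 2 O^{2}$ ($D{\left(O \right)} = \left(O^{2} + O^{2}\right) - 452 = 2 O^{2} - 452 = -452 + 2 O^{2}$)
$\sqrt{166551 + D{\left(-365 \right)}} - -253294 = \sqrt{166551 - \left(452 - 2 \left(-365\right)^{2}\right)} - -253294 = \sqrt{166551 + \left(-452 + 2 \cdot 133225\right)} + 253294 = \sqrt{166551 + \left(-452 + 266450\right)} + 253294 = \sqrt{166551 + 265998} + 253294 = \sqrt{432549} + 253294 = 3 \sqrt{48061} + 253294 = 253294 + 3 \sqrt{48061}$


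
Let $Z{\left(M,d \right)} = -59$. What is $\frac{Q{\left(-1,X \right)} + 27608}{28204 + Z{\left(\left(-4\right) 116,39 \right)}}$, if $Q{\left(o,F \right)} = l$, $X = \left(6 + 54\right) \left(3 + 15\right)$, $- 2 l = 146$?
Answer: $\frac{5507}{5629} \approx 0.97833$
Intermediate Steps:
$l = -73$ ($l = \left(- \frac{1}{2}\right) 146 = -73$)
$X = 1080$ ($X = 60 \cdot 18 = 1080$)
$Q{\left(o,F \right)} = -73$
$\frac{Q{\left(-1,X \right)} + 27608}{28204 + Z{\left(\left(-4\right) 116,39 \right)}} = \frac{-73 + 27608}{28204 - 59} = \frac{27535}{28145} = 27535 \cdot \frac{1}{28145} = \frac{5507}{5629}$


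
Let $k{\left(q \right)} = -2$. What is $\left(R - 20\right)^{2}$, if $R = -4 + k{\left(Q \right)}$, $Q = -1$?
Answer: $676$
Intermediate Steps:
$R = -6$ ($R = -4 - 2 = -6$)
$\left(R - 20\right)^{2} = \left(-6 - 20\right)^{2} = \left(-26\right)^{2} = 676$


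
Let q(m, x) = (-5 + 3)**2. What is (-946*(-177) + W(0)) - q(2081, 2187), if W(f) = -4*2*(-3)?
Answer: 167462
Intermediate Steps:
W(f) = 24 (W(f) = -8*(-3) = 24)
q(m, x) = 4 (q(m, x) = (-2)**2 = 4)
(-946*(-177) + W(0)) - q(2081, 2187) = (-946*(-177) + 24) - 1*4 = (167442 + 24) - 4 = 167466 - 4 = 167462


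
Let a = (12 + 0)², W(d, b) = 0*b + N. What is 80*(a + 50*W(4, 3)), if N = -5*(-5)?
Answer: 111520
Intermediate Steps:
N = 25
W(d, b) = 25 (W(d, b) = 0*b + 25 = 0 + 25 = 25)
a = 144 (a = 12² = 144)
80*(a + 50*W(4, 3)) = 80*(144 + 50*25) = 80*(144 + 1250) = 80*1394 = 111520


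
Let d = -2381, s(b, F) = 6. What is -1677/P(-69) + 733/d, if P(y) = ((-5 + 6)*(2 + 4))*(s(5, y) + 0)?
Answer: -1339775/28572 ≈ -46.891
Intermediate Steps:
P(y) = 36 (P(y) = ((-5 + 6)*(2 + 4))*(6 + 0) = (1*6)*6 = 6*6 = 36)
-1677/P(-69) + 733/d = -1677/36 + 733/(-2381) = -1677*1/36 + 733*(-1/2381) = -559/12 - 733/2381 = -1339775/28572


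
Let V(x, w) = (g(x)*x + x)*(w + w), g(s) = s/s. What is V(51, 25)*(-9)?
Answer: -45900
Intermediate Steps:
g(s) = 1
V(x, w) = 4*w*x (V(x, w) = (1*x + x)*(w + w) = (x + x)*(2*w) = (2*x)*(2*w) = 4*w*x)
V(51, 25)*(-9) = (4*25*51)*(-9) = 5100*(-9) = -45900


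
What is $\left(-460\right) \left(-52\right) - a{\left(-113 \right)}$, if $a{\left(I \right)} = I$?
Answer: $24033$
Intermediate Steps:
$\left(-460\right) \left(-52\right) - a{\left(-113 \right)} = \left(-460\right) \left(-52\right) - -113 = 23920 + 113 = 24033$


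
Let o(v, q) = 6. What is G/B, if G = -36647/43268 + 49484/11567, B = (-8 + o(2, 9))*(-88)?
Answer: 1717177863/88084648256 ≈ 0.019495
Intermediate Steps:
B = 176 (B = (-8 + 6)*(-88) = -2*(-88) = 176)
G = 1717177863/500480956 (G = -36647*1/43268 + 49484*(1/11567) = -36647/43268 + 49484/11567 = 1717177863/500480956 ≈ 3.4311)
G/B = (1717177863/500480956)/176 = (1717177863/500480956)*(1/176) = 1717177863/88084648256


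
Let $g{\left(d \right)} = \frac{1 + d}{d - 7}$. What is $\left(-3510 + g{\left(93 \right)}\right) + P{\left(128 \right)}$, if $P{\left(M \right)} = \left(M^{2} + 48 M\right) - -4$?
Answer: $\frac{817993}{43} \approx 19023.0$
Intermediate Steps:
$P{\left(M \right)} = 4 + M^{2} + 48 M$ ($P{\left(M \right)} = \left(M^{2} + 48 M\right) + 4 = 4 + M^{2} + 48 M$)
$g{\left(d \right)} = \frac{1 + d}{-7 + d}$
$\left(-3510 + g{\left(93 \right)}\right) + P{\left(128 \right)} = \left(-3510 + \frac{1 + 93}{-7 + 93}\right) + \left(4 + 128^{2} + 48 \cdot 128\right) = \left(-3510 + \frac{1}{86} \cdot 94\right) + \left(4 + 16384 + 6144\right) = \left(-3510 + \frac{1}{86} \cdot 94\right) + 22532 = \left(-3510 + \frac{47}{43}\right) + 22532 = - \frac{150883}{43} + 22532 = \frac{817993}{43}$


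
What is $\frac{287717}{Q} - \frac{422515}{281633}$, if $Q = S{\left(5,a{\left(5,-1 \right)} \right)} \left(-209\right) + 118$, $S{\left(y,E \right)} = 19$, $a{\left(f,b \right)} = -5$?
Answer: $- \frac{82658552156}{1085131949} \approx -76.174$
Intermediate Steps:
$Q = -3853$ ($Q = 19 \left(-209\right) + 118 = -3971 + 118 = -3853$)
$\frac{287717}{Q} - \frac{422515}{281633} = \frac{287717}{-3853} - \frac{422515}{281633} = 287717 \left(- \frac{1}{3853}\right) - \frac{422515}{281633} = - \frac{287717}{3853} - \frac{422515}{281633} = - \frac{82658552156}{1085131949}$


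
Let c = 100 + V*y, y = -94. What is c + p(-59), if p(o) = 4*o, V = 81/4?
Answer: -4079/2 ≈ -2039.5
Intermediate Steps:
V = 81/4 (V = 81*(¼) = 81/4 ≈ 20.250)
c = -3607/2 (c = 100 + (81/4)*(-94) = 100 - 3807/2 = -3607/2 ≈ -1803.5)
c + p(-59) = -3607/2 + 4*(-59) = -3607/2 - 236 = -4079/2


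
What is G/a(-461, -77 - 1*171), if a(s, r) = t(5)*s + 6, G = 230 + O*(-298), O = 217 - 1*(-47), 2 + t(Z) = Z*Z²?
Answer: 78442/56697 ≈ 1.3835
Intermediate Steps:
t(Z) = -2 + Z³ (t(Z) = -2 + Z*Z² = -2 + Z³)
O = 264 (O = 217 + 47 = 264)
G = -78442 (G = 230 + 264*(-298) = 230 - 78672 = -78442)
a(s, r) = 6 + 123*s (a(s, r) = (-2 + 5³)*s + 6 = (-2 + 125)*s + 6 = 123*s + 6 = 6 + 123*s)
G/a(-461, -77 - 1*171) = -78442/(6 + 123*(-461)) = -78442/(6 - 56703) = -78442/(-56697) = -78442*(-1/56697) = 78442/56697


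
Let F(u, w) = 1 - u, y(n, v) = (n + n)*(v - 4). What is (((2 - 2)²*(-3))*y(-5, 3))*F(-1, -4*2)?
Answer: 0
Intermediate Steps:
y(n, v) = 2*n*(-4 + v) (y(n, v) = (2*n)*(-4 + v) = 2*n*(-4 + v))
(((2 - 2)²*(-3))*y(-5, 3))*F(-1, -4*2) = (((2 - 2)²*(-3))*(2*(-5)*(-4 + 3)))*(1 - 1*(-1)) = ((0²*(-3))*(2*(-5)*(-1)))*(1 + 1) = ((0*(-3))*10)*2 = (0*10)*2 = 0*2 = 0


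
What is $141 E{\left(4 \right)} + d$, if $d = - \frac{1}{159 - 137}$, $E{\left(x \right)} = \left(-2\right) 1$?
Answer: $- \frac{6205}{22} \approx -282.05$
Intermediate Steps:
$E{\left(x \right)} = -2$
$d = - \frac{1}{22} \approx -0.045455$
$141 E{\left(4 \right)} + d = 141 \left(-2\right) - \frac{1}{22} = -282 - \frac{1}{22} = - \frac{6205}{22}$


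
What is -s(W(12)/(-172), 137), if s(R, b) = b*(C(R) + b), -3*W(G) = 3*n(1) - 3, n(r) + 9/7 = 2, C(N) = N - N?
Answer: -18769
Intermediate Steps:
C(N) = 0
n(r) = 5/7 (n(r) = -9/7 + 2 = 5/7)
W(G) = 2/7 (W(G) = -(3*(5/7) - 3)/3 = -(15/7 - 3)/3 = -⅓*(-6/7) = 2/7)
s(R, b) = b² (s(R, b) = b*(0 + b) = b*b = b²)
-s(W(12)/(-172), 137) = -1*137² = -1*18769 = -18769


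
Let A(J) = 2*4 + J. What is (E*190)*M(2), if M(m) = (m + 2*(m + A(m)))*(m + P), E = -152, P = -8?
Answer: 4505280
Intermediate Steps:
A(J) = 8 + J
M(m) = (-8 + m)*(16 + 5*m) (M(m) = (m + 2*(m + (8 + m)))*(m - 8) = (m + 2*(8 + 2*m))*(-8 + m) = (m + (16 + 4*m))*(-8 + m) = (16 + 5*m)*(-8 + m) = (-8 + m)*(16 + 5*m))
(E*190)*M(2) = (-152*190)*(-128 - 24*2 + 5*2²) = -28880*(-128 - 48 + 5*4) = -28880*(-128 - 48 + 20) = -28880*(-156) = 4505280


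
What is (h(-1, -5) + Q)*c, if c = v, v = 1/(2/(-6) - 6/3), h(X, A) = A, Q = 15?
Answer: -30/7 ≈ -4.2857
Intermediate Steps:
v = -3/7 (v = 1/(2*(-1/6) - 6*1/3) = 1/(-1/3 - 2) = 1/(-7/3) = -3/7 ≈ -0.42857)
c = -3/7 ≈ -0.42857
(h(-1, -5) + Q)*c = (-5 + 15)*(-3/7) = 10*(-3/7) = -30/7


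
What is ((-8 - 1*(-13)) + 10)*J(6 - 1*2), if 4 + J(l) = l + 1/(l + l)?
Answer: 15/8 ≈ 1.8750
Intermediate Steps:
J(l) = -4 + l + 1/(2*l) (J(l) = -4 + (l + 1/(l + l)) = -4 + (l + 1/(2*l)) = -4 + l + 1/(2*l))
((-8 - 1*(-13)) + 10)*J(6 - 1*2) = ((-8 - 1*(-13)) + 10)*(-4 + (6 - 1*2) + 1/(2*(6 - 1*2))) = ((-8 + 13) + 10)*(-4 + (6 - 2) + 1/(2*(6 - 2))) = (5 + 10)*(-4 + 4 + (1/2)/4) = 15*(-4 + 4 + (1/2)*(1/4)) = 15*(-4 + 4 + 1/8) = 15*(1/8) = 15/8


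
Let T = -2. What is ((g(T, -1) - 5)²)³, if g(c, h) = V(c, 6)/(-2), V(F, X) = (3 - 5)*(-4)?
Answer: 531441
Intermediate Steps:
V(F, X) = 8 (V(F, X) = -2*(-4) = 8)
g(c, h) = -4 (g(c, h) = 8/(-2) = 8*(-½) = -4)
((g(T, -1) - 5)²)³ = ((-4 - 5)²)³ = ((-9)²)³ = 81³ = 531441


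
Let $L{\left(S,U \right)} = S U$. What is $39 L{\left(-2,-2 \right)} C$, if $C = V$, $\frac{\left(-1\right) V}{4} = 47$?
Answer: $-29328$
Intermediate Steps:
$V = -188$ ($V = \left(-4\right) 47 = -188$)
$C = -188$
$39 L{\left(-2,-2 \right)} C = 39 \left(\left(-2\right) \left(-2\right)\right) \left(-188\right) = 39 \cdot 4 \left(-188\right) = 156 \left(-188\right) = -29328$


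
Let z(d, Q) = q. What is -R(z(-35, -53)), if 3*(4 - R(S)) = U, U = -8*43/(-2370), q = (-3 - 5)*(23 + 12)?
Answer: -14048/3555 ≈ -3.9516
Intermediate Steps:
q = -280 (q = -8*35 = -280)
z(d, Q) = -280
U = 172/1185 (U = -344*(-1/2370) = 172/1185 ≈ 0.14515)
R(S) = 14048/3555 (R(S) = 4 - ⅓*172/1185 = 4 - 172/3555 = 14048/3555)
-R(z(-35, -53)) = -1*14048/3555 = -14048/3555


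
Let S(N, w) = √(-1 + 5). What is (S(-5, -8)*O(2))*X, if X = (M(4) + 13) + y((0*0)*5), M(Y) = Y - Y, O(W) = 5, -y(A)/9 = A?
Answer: 130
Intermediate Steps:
y(A) = -9*A
M(Y) = 0
X = 13 (X = (0 + 13) - 9*0*0*5 = 13 - 0*5 = 13 - 9*0 = 13 + 0 = 13)
S(N, w) = 2 (S(N, w) = √4 = 2)
(S(-5, -8)*O(2))*X = (2*5)*13 = 10*13 = 130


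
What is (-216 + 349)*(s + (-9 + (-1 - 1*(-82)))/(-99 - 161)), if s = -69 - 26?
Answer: -823669/65 ≈ -12672.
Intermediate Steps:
s = -95
(-216 + 349)*(s + (-9 + (-1 - 1*(-82)))/(-99 - 161)) = (-216 + 349)*(-95 + (-9 + (-1 - 1*(-82)))/(-99 - 161)) = 133*(-95 + (-9 + (-1 + 82))/(-260)) = 133*(-95 + (-9 + 81)*(-1/260)) = 133*(-95 + 72*(-1/260)) = 133*(-95 - 18/65) = 133*(-6193/65) = -823669/65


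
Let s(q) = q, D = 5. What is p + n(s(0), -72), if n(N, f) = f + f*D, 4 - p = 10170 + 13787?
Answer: -24385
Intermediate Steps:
p = -23953 (p = 4 - (10170 + 13787) = 4 - 1*23957 = 4 - 23957 = -23953)
n(N, f) = 6*f (n(N, f) = f + f*5 = f + 5*f = 6*f)
p + n(s(0), -72) = -23953 + 6*(-72) = -23953 - 432 = -24385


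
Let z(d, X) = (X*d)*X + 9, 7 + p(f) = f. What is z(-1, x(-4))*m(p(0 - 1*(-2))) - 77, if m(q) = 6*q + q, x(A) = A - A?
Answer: -392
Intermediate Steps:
p(f) = -7 + f
x(A) = 0
z(d, X) = 9 + d*X² (z(d, X) = d*X² + 9 = 9 + d*X²)
m(q) = 7*q
z(-1, x(-4))*m(p(0 - 1*(-2))) - 77 = (9 - 1*0²)*(7*(-7 + (0 - 1*(-2)))) - 77 = (9 - 1*0)*(7*(-7 + (0 + 2))) - 77 = (9 + 0)*(7*(-7 + 2)) - 77 = 9*(7*(-5)) - 77 = 9*(-35) - 77 = -315 - 77 = -392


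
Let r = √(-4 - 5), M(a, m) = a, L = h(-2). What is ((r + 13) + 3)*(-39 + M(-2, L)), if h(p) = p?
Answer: -656 - 123*I ≈ -656.0 - 123.0*I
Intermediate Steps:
L = -2
r = 3*I (r = √(-9) = 3*I ≈ 3.0*I)
((r + 13) + 3)*(-39 + M(-2, L)) = ((3*I + 13) + 3)*(-39 - 2) = ((13 + 3*I) + 3)*(-41) = (16 + 3*I)*(-41) = -656 - 123*I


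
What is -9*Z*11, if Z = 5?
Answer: -495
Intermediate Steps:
-9*Z*11 = -9*5*11 = -45*11 = -495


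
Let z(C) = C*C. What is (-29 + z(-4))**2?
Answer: 169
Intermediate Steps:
z(C) = C**2
(-29 + z(-4))**2 = (-29 + (-4)**2)**2 = (-29 + 16)**2 = (-13)**2 = 169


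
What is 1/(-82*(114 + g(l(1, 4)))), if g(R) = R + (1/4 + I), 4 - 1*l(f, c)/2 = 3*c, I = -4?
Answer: -2/15457 ≈ -0.00012939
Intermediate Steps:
l(f, c) = 8 - 6*c
g(R) = -15/4 + R (g(R) = R + (1/4 - 4) = R + (¼ - 4) = R - 15/4 = -15/4 + R)
1/(-82*(114 + g(l(1, 4)))) = 1/(-82*(114 + (-15/4 + (8 - 6*4)))) = 1/(-82*(114 + (-15/4 + (8 - 24)))) = 1/(-82*(114 + (-15/4 - 16))) = 1/(-82*(114 - 79/4)) = 1/(-82*377/4) = 1/(-15457/2) = -2/15457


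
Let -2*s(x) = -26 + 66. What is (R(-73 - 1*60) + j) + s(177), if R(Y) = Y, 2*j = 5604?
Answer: 2649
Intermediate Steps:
j = 2802 (j = (½)*5604 = 2802)
s(x) = -20 (s(x) = -(-26 + 66)/2 = -½*40 = -20)
(R(-73 - 1*60) + j) + s(177) = ((-73 - 1*60) + 2802) - 20 = ((-73 - 60) + 2802) - 20 = (-133 + 2802) - 20 = 2669 - 20 = 2649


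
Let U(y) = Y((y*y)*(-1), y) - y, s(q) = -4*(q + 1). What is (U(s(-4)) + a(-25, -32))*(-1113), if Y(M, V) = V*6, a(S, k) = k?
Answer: -31164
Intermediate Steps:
s(q) = -4 - 4*q (s(q) = -4*(1 + q) = -4 - 4*q)
Y(M, V) = 6*V
U(y) = 5*y (U(y) = 6*y - y = 5*y)
(U(s(-4)) + a(-25, -32))*(-1113) = (5*(-4 - 4*(-4)) - 32)*(-1113) = (5*(-4 + 16) - 32)*(-1113) = (5*12 - 32)*(-1113) = (60 - 32)*(-1113) = 28*(-1113) = -31164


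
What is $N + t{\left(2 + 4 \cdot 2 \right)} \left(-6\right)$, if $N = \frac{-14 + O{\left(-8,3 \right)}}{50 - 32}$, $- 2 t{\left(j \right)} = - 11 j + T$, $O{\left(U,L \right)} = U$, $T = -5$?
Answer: $- \frac{3116}{9} \approx -346.22$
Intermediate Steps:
$t{\left(j \right)} = \frac{5}{2} + \frac{11 j}{2}$ ($t{\left(j \right)} = - \frac{- 11 j - 5}{2} = - \frac{-5 - 11 j}{2} = \frac{5}{2} + \frac{11 j}{2}$)
$N = - \frac{11}{9}$ ($N = \frac{-14 - 8}{50 - 32} = - \frac{22}{18} = \left(-22\right) \frac{1}{18} = - \frac{11}{9} \approx -1.2222$)
$N + t{\left(2 + 4 \cdot 2 \right)} \left(-6\right) = - \frac{11}{9} + \left(\frac{5}{2} + \frac{11 \left(2 + 4 \cdot 2\right)}{2}\right) \left(-6\right) = - \frac{11}{9} + \left(\frac{5}{2} + \frac{11 \left(2 + 8\right)}{2}\right) \left(-6\right) = - \frac{11}{9} + \left(\frac{5}{2} + \frac{11}{2} \cdot 10\right) \left(-6\right) = - \frac{11}{9} + \left(\frac{5}{2} + 55\right) \left(-6\right) = - \frac{11}{9} + \frac{115}{2} \left(-6\right) = - \frac{11}{9} - 345 = - \frac{3116}{9}$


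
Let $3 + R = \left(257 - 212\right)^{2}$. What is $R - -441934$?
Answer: $443956$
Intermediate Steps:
$R = 2022$ ($R = -3 + \left(257 - 212\right)^{2} = -3 + 45^{2} = -3 + 2025 = 2022$)
$R - -441934 = 2022 - -441934 = 2022 + 441934 = 443956$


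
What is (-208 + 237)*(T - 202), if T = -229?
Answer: -12499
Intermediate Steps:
(-208 + 237)*(T - 202) = (-208 + 237)*(-229 - 202) = 29*(-431) = -12499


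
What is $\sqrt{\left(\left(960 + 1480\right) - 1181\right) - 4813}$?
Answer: $i \sqrt{3554} \approx 59.615 i$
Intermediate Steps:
$\sqrt{\left(\left(960 + 1480\right) - 1181\right) - 4813} = \sqrt{\left(2440 - 1181\right) - 4813} = \sqrt{1259 - 4813} = \sqrt{-3554} = i \sqrt{3554}$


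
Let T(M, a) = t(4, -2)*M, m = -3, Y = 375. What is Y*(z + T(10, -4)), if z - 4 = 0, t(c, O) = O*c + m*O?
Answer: -6000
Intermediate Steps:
t(c, O) = -3*O + O*c (t(c, O) = O*c - 3*O = -3*O + O*c)
z = 4 (z = 4 + 0 = 4)
T(M, a) = -2*M (T(M, a) = (-2*(-3 + 4))*M = (-2*1)*M = -2*M)
Y*(z + T(10, -4)) = 375*(4 - 2*10) = 375*(4 - 20) = 375*(-16) = -6000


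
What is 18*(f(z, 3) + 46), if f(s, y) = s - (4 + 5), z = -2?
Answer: 630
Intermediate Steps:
f(s, y) = -9 + s (f(s, y) = s - 1*9 = s - 9 = -9 + s)
18*(f(z, 3) + 46) = 18*((-9 - 2) + 46) = 18*(-11 + 46) = 18*35 = 630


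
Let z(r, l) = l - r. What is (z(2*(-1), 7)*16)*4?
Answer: 576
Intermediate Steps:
(z(2*(-1), 7)*16)*4 = ((7 - 2*(-1))*16)*4 = ((7 - 1*(-2))*16)*4 = ((7 + 2)*16)*4 = (9*16)*4 = 144*4 = 576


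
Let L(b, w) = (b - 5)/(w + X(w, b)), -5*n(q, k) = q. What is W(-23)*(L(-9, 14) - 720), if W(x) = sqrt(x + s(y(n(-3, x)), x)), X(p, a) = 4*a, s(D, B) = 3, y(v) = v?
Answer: -15826*I*sqrt(5)/11 ≈ -3217.1*I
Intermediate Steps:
n(q, k) = -q/5
W(x) = sqrt(3 + x) (W(x) = sqrt(x + 3) = sqrt(3 + x))
L(b, w) = (-5 + b)/(w + 4*b) (L(b, w) = (b - 5)/(w + 4*b) = (-5 + b)/(w + 4*b))
W(-23)*(L(-9, 14) - 720) = sqrt(3 - 23)*((-5 - 9)/(14 + 4*(-9)) - 720) = sqrt(-20)*(-14/(14 - 36) - 720) = (2*I*sqrt(5))*(-14/(-22) - 720) = (2*I*sqrt(5))*(-1/22*(-14) - 720) = (2*I*sqrt(5))*(7/11 - 720) = (2*I*sqrt(5))*(-7913/11) = -15826*I*sqrt(5)/11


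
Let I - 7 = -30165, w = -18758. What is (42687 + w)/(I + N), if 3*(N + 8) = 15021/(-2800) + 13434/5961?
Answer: -399394153200/503511981127 ≈ -0.79322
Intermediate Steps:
I = -30158 (I = 7 - 30165 = -30158)
N = -150834727/16690800 (N = -8 + (15021/(-2800) + 13434/5961)/3 = -8 + (15021*(-1/2800) + 13434*(1/5961))/3 = -8 + (-15021/2800 + 4478/1987)/3 = -8 + (1/3)*(-17308327/5563600) = -8 - 17308327/16690800 = -150834727/16690800 ≈ -9.0370)
(42687 + w)/(I + N) = (42687 - 18758)/(-30158 - 150834727/16690800) = 23929/(-503511981127/16690800) = 23929*(-16690800/503511981127) = -399394153200/503511981127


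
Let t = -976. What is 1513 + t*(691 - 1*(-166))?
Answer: -834919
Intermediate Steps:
1513 + t*(691 - 1*(-166)) = 1513 - 976*(691 - 1*(-166)) = 1513 - 976*(691 + 166) = 1513 - 976*857 = 1513 - 836432 = -834919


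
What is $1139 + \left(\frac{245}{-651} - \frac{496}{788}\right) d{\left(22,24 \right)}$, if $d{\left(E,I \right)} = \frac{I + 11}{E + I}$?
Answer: $\frac{959265529}{842766} \approx 1138.2$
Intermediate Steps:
$d{\left(E,I \right)} = \frac{11 + I}{E + I}$
$1139 + \left(\frac{245}{-651} - \frac{496}{788}\right) d{\left(22,24 \right)} = 1139 + \left(\frac{245}{-651} - \frac{496}{788}\right) \frac{11 + 24}{22 + 24} = 1139 + \left(245 \left(- \frac{1}{651}\right) - \frac{124}{197}\right) \frac{1}{46} \cdot 35 = 1139 + \left(- \frac{35}{93} - \frac{124}{197}\right) \frac{1}{46} \cdot 35 = 1139 - \frac{644945}{842766} = \frac{959265529}{842766}$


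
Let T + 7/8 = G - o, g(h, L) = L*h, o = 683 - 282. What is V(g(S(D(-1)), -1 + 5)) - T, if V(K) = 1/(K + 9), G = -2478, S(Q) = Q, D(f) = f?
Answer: 115203/40 ≈ 2880.1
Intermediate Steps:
o = 401
T = -23039/8 (T = -7/8 + (-2478 - 1*401) = -7/8 + (-2478 - 401) = -7/8 - 2879 = -23039/8 ≈ -2879.9)
V(K) = 1/(9 + K)
V(g(S(D(-1)), -1 + 5)) - T = 1/(9 + (-1 + 5)*(-1)) - 1*(-23039/8) = 1/(9 + 4*(-1)) + 23039/8 = 1/(9 - 4) + 23039/8 = 1/5 + 23039/8 = ⅕ + 23039/8 = 115203/40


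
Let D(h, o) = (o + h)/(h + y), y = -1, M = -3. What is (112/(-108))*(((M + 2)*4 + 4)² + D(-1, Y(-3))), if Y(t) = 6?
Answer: 70/27 ≈ 2.5926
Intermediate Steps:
D(h, o) = (h + o)/(-1 + h) (D(h, o) = (o + h)/(h - 1) = (h + o)/(-1 + h))
(112/(-108))*(((M + 2)*4 + 4)² + D(-1, Y(-3))) = (112/(-108))*(((-3 + 2)*4 + 4)² + (-1 + 6)/(-1 - 1)) = (112*(-1/108))*((-1*4 + 4)² + 5/(-2)) = -28*((-4 + 4)² - ½*5)/27 = -28*(0² - 5/2)/27 = -28*(0 - 5/2)/27 = -28/27*(-5/2) = 70/27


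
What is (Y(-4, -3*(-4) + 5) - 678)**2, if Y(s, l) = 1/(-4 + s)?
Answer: 29430625/64 ≈ 4.5985e+5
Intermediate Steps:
(Y(-4, -3*(-4) + 5) - 678)**2 = (1/(-4 - 4) - 678)**2 = (1/(-8) - 678)**2 = (-1/8 - 678)**2 = (-5425/8)**2 = 29430625/64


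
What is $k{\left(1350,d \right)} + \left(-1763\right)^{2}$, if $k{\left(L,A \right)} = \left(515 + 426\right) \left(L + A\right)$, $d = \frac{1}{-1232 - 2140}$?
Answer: $\frac{14764365127}{3372} \approx 4.3785 \cdot 10^{6}$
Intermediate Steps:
$d = - \frac{1}{3372}$ ($d = \frac{1}{-3372} = - \frac{1}{3372} \approx -0.00029656$)
$k{\left(L,A \right)} = 941 A + 941 L$ ($k{\left(L,A \right)} = 941 \left(A + L\right) = 941 A + 941 L$)
$k{\left(1350,d \right)} + \left(-1763\right)^{2} = \left(941 \left(- \frac{1}{3372}\right) + 941 \cdot 1350\right) + \left(-1763\right)^{2} = \left(- \frac{941}{3372} + 1270350\right) + 3108169 = \frac{4283619259}{3372} + 3108169 = \frac{14764365127}{3372}$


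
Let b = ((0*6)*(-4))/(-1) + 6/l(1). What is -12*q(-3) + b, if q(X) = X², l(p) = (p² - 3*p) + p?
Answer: -114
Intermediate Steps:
l(p) = p² - 2*p
b = -6 (b = ((0*6)*(-4))/(-1) + 6/((1*(-2 + 1))) = (0*(-4))*(-1) + 6/((1*(-1))) = 0*(-1) + 6/(-1) = 0 + 6*(-1) = 0 - 6 = -6)
-12*q(-3) + b = -12*(-3)² - 6 = -12*9 - 6 = -108 - 6 = -114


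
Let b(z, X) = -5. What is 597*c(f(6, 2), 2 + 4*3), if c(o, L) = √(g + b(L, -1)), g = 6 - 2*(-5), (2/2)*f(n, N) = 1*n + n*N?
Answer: 597*√11 ≈ 1980.0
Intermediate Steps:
f(n, N) = n + N*n (f(n, N) = 1*n + n*N = n + N*n)
g = 16 (g = 6 + 10 = 16)
c(o, L) = √11 (c(o, L) = √(16 - 5) = √11)
597*c(f(6, 2), 2 + 4*3) = 597*√11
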